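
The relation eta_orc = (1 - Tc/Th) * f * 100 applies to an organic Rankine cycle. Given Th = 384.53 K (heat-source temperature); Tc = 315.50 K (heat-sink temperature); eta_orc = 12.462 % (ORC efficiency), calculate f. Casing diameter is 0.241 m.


f = (eta_orc/100) / (1 - Tc/Th)
f = (12.462/100) / (1 - 315.50/384.53)
f = 0.69419


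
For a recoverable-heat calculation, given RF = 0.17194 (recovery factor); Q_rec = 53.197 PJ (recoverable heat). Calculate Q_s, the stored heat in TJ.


Q_s = Q_rec / RF
Q_s = 53.197 / 0.17194
Q_s = 309.3928 PJ
Convert: 309.3928 PJ * 1000.0 = 3.0939e+05 TJ
Q_s = 3.0939e+05 TJ


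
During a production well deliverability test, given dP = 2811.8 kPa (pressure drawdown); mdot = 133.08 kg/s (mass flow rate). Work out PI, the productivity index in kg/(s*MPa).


PI = mdot * 1000 / dP
PI = 133.08 * 1000 / 2811.8
PI = 47.329 kg/(s*MPa)


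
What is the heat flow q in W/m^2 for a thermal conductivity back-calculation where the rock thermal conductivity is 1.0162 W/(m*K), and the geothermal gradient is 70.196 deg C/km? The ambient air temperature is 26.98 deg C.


q = k * grad / 1000
q = 1.0162 * 70.196 / 1000
q = 0.071333 W/m^2


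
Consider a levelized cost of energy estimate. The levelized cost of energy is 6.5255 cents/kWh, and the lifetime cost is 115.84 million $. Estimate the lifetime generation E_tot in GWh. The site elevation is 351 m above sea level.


E_tot = C_tot / LCOE * 100
E_tot = 115.84 / 6.5255 * 100
E_tot = 1775.2 GWh


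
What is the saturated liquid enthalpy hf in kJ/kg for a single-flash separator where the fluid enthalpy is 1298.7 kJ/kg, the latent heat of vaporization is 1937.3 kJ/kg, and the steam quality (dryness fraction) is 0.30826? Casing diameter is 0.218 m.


hf = h - x * hfg
hf = 1298.7 - 0.30826 * 1937.3
hf = 701.51 kJ/kg


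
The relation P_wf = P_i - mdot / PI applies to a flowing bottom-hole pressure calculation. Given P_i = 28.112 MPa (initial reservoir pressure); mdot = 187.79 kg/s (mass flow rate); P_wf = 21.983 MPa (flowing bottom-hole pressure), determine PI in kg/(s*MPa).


PI = mdot / (P_i - P_wf)
PI = 187.79 / (28.112 - 21.983)
PI = 30.640 kg/(s*MPa)


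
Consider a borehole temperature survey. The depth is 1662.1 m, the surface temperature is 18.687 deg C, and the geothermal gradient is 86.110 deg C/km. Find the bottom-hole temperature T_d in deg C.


T_d = T_surf + grad * d / 1000
T_d = 18.687 + 86.110 * 1662.1 / 1000
T_d = 161.81 deg C


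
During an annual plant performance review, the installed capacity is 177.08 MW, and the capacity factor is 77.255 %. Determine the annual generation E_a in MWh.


E_a = CF / 100 * cap * 8760
E_a = 77.255 / 100 * 177.08 * 8760
E_a = 1.1984e+06 MWh


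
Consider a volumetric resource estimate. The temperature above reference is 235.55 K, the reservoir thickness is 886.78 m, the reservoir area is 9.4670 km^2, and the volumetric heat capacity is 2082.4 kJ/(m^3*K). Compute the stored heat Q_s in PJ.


Step 1: Vr = A*1e6*hr = 9.467*1e6*886.78 = 8.395146e+09 m^3
Step 2: Q_s = Vr*rhoc*dT/1e12 = 8.395146e+09*2082.4*235.55/1e12 = 4117.9 PJ
Q_s = 4117.9 PJ


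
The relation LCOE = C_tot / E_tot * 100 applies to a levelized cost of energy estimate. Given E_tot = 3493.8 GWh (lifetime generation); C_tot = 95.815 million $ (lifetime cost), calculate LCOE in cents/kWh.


LCOE = C_tot / E_tot * 100
LCOE = 95.815 / 3493.8 * 100
LCOE = 2.7424 cents/kWh


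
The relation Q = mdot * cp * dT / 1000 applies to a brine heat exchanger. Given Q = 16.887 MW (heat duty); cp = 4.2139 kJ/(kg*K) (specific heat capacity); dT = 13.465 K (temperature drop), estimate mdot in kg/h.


mdot = Q * 1000 / (cp * dT)
mdot = 16.887 * 1000 / (4.2139 * 13.465)
mdot = 297.6199 kg/s
Convert: 297.6199 kg/s * 3600.0 = 1.0714e+06 kg/h
mdot = 1.0714e+06 kg/h


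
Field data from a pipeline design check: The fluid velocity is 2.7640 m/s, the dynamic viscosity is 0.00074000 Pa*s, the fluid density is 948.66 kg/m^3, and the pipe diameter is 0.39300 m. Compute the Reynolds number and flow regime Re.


Step 1: Re = rho*vel*D/mu = 948.66*2.764*0.393/0.00074 = 1.3925e+06
Step 2: Re = 1.3925e+06 > 4000, so flow is turbulent.
Re = 1.3925e+06 (turbulent)


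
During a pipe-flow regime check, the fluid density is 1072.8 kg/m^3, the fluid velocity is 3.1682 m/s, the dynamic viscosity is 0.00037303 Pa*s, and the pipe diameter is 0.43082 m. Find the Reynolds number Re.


Re = rho * vel * D / mu
Re = 1072.8 * 3.1682 * 0.43082 / 0.00037303
Re = 3.9254e+06


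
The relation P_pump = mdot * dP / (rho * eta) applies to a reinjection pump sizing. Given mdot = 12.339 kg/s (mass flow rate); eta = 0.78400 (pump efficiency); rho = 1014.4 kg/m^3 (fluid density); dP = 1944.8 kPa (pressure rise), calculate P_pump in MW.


P_pump = mdot * dP / (rho * eta)
P_pump = 12.339 * 1944.8 / (1014.4 * 0.78400)
P_pump = 30.17377 kW
Convert: 30.17377 kW * 0.001 = 0.030174 MW
P_pump = 0.030174 MW


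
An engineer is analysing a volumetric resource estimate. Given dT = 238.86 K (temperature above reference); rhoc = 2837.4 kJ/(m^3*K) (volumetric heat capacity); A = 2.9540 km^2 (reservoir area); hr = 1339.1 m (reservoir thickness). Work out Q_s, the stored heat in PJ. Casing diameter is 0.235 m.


Step 1: Vr = A*1e6*hr = 2.954*1e6*1339.1 = 3.955701e+09 m^3
Step 2: Q_s = Vr*rhoc*dT/1e12 = 3.955701e+09*2837.4*238.86/1e12 = 2680.9 PJ
Q_s = 2680.9 PJ


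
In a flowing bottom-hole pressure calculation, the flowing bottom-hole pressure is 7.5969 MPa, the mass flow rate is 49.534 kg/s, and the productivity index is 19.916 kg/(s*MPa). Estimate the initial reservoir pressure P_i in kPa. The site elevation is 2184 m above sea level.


P_i = P_wf + mdot / PI
P_i = 7.5969 + 49.534 / 19.916
P_i = 10.08405 MPa
Convert: 10.08405 MPa * 1000.0 = 10084 kPa
P_i = 10084 kPa


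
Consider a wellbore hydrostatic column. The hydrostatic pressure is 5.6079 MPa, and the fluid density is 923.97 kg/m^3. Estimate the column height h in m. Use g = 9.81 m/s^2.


h = P * 1e6 / (g * rho)
h = 5.6079 * 1e6 / (9.81 * 923.97)
h = 618.69 m


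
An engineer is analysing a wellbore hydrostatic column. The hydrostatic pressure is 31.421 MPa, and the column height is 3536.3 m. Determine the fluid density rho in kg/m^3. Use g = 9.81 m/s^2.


rho = P * 1e6 / (g * h)
rho = 31.421 * 1e6 / (9.81 * 3536.3)
rho = 905.74 kg/m^3


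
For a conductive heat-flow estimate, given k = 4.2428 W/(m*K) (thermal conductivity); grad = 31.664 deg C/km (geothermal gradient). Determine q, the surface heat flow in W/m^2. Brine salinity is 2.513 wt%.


q = k * grad / 1000
q = 4.2428 * 31.664 / 1000
q = 0.13434 W/m^2


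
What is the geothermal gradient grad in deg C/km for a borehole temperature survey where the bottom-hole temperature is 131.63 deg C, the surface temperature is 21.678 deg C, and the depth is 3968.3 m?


grad = (T_d - T_surf) / d * 1000
grad = (131.63 - 21.678) / 3968.3 * 1000
grad = 27.708 deg C/km


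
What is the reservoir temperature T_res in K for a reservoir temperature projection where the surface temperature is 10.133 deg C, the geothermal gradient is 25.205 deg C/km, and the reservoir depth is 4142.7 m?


T_res = T_surf + grad * d / 1000
T_res = 10.133 + 25.205 * 4142.7 / 1000
T_res = 114.5498 deg C
Convert to K: 114.5498 + 273.15 = 387.70 K
T_res = 387.70 K


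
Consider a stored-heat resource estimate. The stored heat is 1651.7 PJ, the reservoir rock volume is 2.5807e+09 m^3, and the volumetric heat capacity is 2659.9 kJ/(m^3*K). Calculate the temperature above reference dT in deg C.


dT = Q_s * 1e12 / (Vr * rhoc)
dT = 1651.7 * 1e12 / (2.5807e+09 * 2659.9)
dT = 240.6181 K
Convert (temperature difference, 1 K = 1 deg C): 240.6181 K = 240.6181 deg C
dT = 240.62 deg C


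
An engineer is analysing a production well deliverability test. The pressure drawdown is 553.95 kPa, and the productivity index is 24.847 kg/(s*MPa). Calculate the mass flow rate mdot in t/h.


mdot = PI * dP / 1000
mdot = 24.847 * 553.95 / 1000
mdot = 13.76400 kg/s
Convert: 13.76400 kg/s * 3.6 = 49.550 t/h
mdot = 49.550 t/h


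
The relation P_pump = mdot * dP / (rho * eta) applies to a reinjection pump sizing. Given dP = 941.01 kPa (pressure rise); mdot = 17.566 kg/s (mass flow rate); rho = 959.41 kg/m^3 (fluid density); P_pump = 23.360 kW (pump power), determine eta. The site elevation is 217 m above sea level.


eta = mdot * dP / (rho * P_pump)
eta = 17.566 * 941.01 / (959.41 * 23.360)
eta = 0.73755


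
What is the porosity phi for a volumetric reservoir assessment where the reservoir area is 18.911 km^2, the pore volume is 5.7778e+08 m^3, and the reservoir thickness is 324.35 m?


phi = Vp / (A * 1e6 * hr)
phi = 5.7778e+08 / (18.911 * 1e6 * 324.35)
phi = 0.094196


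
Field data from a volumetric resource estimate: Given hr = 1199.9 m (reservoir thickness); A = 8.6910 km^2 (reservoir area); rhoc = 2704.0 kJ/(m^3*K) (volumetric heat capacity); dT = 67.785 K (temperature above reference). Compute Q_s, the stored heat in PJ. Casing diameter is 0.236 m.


Step 1: Vr = A*1e6*hr = 8.691*1e6*1199.9 = 1.042833e+10 m^3
Step 2: Q_s = Vr*rhoc*dT/1e12 = 1.042833e+10*2704.0*67.785/1e12 = 1911.4 PJ
Q_s = 1911.4 PJ


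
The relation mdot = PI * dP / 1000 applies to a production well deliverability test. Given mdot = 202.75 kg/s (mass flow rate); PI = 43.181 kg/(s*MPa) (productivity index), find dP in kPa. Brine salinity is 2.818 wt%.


dP = mdot * 1000 / PI
dP = 202.75 * 1000 / 43.181
dP = 4695.4 kPa


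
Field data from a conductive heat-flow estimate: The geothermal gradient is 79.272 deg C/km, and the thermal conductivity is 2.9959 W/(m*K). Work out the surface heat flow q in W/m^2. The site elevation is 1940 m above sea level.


q = k * grad / 1000
q = 2.9959 * 79.272 / 1000
q = 0.23749 W/m^2


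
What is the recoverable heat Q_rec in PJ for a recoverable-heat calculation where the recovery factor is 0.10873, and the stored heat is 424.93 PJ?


Q_rec = Q_s * RF
Q_rec = 424.93 * 0.10873
Q_rec = 46.203 PJ


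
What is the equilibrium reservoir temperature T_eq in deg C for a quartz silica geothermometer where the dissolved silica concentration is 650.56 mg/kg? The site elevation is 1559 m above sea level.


T_eq = 1309 / (5.19 - log10(SiO2)) - 273.15
T_eq = 1309 / (5.19 - log10(650.56)) - 273.15
T_eq = 277.61 deg C


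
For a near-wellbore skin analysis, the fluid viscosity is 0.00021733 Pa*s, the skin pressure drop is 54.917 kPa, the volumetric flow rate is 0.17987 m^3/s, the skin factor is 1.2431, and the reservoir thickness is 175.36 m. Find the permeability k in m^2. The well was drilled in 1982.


k = S*q*mu / (2*pi*dP_s*1000*hr)
k = 1.2431*0.17987*0.00021733 / (2*pi*54.917*1000*175.36)
k = 8.0310e-13 m^2


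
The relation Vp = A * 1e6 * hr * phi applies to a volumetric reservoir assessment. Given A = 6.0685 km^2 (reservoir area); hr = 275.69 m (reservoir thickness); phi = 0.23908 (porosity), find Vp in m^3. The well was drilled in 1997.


Vp = A * 1e6 * hr * phi
Vp = 6.0685 * 1e6 * 275.69 * 0.23908
Vp = 3.9999e+08 m^3


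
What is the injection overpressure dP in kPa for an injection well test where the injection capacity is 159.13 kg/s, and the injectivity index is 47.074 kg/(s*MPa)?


dP = mdot * 1000 / II
dP = 159.13 * 1000 / 47.074
dP = 3380.4 kPa


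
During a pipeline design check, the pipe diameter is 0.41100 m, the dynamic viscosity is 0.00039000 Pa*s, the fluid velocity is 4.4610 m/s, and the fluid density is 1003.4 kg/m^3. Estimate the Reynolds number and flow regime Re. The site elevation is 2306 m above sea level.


Step 1: Re = rho*vel*D/mu = 1003.4*4.461*0.411/0.00039 = 4.7172e+06
Step 2: Re = 4.7172e+06 > 4000, so flow is turbulent.
Re = 4.7172e+06 (turbulent)


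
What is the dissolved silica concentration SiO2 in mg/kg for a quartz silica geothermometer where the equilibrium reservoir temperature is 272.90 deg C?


SiO2 = 10^(5.19 - 1309/(T_eq + 273.15))
SiO2 = 10^(5.19 - 1309/(272.90 + 273.15))
SiO2 = 620.56 mg/kg


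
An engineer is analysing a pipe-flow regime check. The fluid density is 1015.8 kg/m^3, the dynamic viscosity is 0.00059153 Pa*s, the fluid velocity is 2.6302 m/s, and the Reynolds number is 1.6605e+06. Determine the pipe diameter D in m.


D = Re * mu / (rho * vel)
D = 1.6605e+06 * 0.00059153 / (1015.8 * 2.6302)
D = 0.36764 m


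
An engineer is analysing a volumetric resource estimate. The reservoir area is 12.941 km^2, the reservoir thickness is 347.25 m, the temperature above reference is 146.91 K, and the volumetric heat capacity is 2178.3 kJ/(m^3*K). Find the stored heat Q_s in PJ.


Step 1: Vr = A*1e6*hr = 12.941*1e6*347.25 = 4.493762e+09 m^3
Step 2: Q_s = Vr*rhoc*dT/1e12 = 4.493762e+09*2178.3*146.91/1e12 = 1438.1 PJ
Q_s = 1438.1 PJ


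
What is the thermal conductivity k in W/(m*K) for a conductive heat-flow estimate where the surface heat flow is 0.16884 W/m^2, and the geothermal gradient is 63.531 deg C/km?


k = q * 1000 / grad
k = 0.16884 * 1000 / 63.531
k = 2.6576 W/(m*K)


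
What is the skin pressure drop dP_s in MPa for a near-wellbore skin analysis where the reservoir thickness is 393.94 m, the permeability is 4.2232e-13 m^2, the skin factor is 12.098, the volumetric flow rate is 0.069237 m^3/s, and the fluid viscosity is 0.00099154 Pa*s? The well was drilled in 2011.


dP_s = S * q * mu / (2*pi*k*hr) / 1000
dP_s = 12.098 * 0.069237 * 0.00099154 / (2*pi*4.2232e-13*393.94) / 1000
dP_s = 794.5303 kPa
Convert: 794.5303 kPa * 0.001 = 0.79453 MPa
dP_s = 0.79453 MPa


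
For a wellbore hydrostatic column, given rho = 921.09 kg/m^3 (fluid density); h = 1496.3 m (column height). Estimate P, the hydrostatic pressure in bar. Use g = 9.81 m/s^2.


P = rho * g * h / 1e6
P = 921.09 * 9.81 * 1496.3 / 1e6
P = 13.52041 MPa
Convert: 13.52041 MPa * 10.0 = 135.20 bar
P = 135.20 bar


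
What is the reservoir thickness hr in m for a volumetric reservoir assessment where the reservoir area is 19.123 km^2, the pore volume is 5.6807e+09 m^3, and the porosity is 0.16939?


hr = Vp / (A * 1e6 * phi)
hr = 5.6807e+09 / (19.123 * 1e6 * 0.16939)
hr = 1753.7 m


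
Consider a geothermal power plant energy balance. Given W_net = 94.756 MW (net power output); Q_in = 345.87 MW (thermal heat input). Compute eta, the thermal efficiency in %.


eta = W_net / Q_in * 100
eta = 94.756 / 345.87 * 100
eta = 27.396 %


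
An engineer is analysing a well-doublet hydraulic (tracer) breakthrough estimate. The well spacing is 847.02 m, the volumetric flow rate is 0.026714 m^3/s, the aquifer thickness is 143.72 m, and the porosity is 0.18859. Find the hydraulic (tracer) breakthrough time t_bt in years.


t_bt = pi * hr * phi * L^2 / (3 * Qv) / (365.25*86400)
t_bt = pi * 143.72 * 0.18859 * 847.02^2 / (3 * 0.026714) / (365.25*86400)
t_bt = 24.155 years


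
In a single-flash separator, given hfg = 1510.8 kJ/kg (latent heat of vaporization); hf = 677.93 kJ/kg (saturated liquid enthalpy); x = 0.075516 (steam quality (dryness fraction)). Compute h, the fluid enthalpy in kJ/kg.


h = hf + x * hfg
h = 677.93 + 0.075516 * 1510.8
h = 792.02 kJ/kg


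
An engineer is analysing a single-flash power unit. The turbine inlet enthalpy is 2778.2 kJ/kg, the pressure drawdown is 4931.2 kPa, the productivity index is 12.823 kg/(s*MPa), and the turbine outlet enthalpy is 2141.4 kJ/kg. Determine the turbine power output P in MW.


Step 1: mdot = PI * dP / 1000 = 12.823 * 4931.2 / 1000 = 63.23278 kg/s
Step 2: P = mdot*(h_in - h_out)/1000 = 63.23278*(2778.2 - 2141.4)/1000 = 40.267 MW
P = 40.267 MW


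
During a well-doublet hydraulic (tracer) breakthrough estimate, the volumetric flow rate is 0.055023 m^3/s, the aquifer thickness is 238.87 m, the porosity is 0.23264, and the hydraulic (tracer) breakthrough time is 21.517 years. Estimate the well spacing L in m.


L = sqrt(t_bt*365.25*86400*3*Qv / (pi*hr*phi))
L = sqrt(21.517*365.25*86400*3*0.055023 / (pi*238.87*0.23264))
L = 801.27 m


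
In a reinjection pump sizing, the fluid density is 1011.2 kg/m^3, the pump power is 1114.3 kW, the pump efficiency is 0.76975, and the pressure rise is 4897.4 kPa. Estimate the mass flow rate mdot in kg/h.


mdot = P_pump * rho * eta / dP
mdot = 1114.3 * 1011.2 * 0.76975 / 4897.4
mdot = 177.1019 kg/s
Convert: 177.1019 kg/s * 3600.0 = 6.3757e+05 kg/h
mdot = 6.3757e+05 kg/h


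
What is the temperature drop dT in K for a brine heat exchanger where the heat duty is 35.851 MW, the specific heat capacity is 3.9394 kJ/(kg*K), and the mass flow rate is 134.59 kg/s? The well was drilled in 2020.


dT = Q * 1000 / (mdot * cp)
dT = 35.851 * 1000 / (134.59 * 3.9394)
dT = 67.617 K


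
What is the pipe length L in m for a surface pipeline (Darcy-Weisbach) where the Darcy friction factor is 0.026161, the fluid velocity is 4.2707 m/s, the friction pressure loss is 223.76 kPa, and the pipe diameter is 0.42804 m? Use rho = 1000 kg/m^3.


L = dP*1000*D / (f*rho*vel^2/2)
L = 223.76*1000*0.42804 / (0.026161*1000*4.2707^2/2)
L = 401.46 m


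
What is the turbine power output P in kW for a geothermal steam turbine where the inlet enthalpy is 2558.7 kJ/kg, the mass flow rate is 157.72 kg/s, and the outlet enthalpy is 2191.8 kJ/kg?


P = mdot * (h_in - h_out) / 1000
P = 157.72 * (2558.7 - 2191.8) / 1000
P = 57.86747 MW
Convert: 57.86747 MW * 1000.0 = 57867 kW
P = 57867 kW


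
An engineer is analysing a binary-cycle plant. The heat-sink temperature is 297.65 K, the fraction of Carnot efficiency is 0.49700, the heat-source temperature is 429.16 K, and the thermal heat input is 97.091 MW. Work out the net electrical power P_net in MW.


Step 1: eta = (1 - Tc/Th)*f = (1 - 297.65/429.16)*0.497 = 0.1522986
Step 2: P_net = eta * Q_in = 0.1522986 * 97.091 = 14.787 MW
P_net = 14.787 MW


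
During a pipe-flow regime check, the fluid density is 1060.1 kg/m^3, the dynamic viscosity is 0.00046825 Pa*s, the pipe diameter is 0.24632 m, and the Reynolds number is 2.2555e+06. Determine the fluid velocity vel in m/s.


vel = Re * mu / (rho * D)
vel = 2.2555e+06 * 0.00046825 / (1060.1 * 0.24632)
vel = 4.0446 m/s


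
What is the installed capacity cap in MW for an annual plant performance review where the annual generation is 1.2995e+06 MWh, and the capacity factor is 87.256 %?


cap = E_a / (CF/100 * 8760)
cap = 1.2995e+06 / (87.256/100 * 8760)
cap = 170.01 MW


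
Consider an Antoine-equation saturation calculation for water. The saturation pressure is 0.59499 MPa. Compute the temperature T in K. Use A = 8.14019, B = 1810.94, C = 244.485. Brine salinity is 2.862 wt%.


T = B / (A - log10(P_sat * 760 / 0.101325)) - C
T = 1810.94 / (8.14019 - log10(0.59499 * 760 / 0.101325)) - 244.485
T = 158.7900 deg C
Convert to K: 158.7900 + 273.15 = 431.94 K
T = 431.94 K


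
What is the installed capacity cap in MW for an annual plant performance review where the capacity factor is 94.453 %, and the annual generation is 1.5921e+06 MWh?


cap = E_a / (CF/100 * 8760)
cap = 1.5921e+06 / (94.453/100 * 8760)
cap = 192.42 MW


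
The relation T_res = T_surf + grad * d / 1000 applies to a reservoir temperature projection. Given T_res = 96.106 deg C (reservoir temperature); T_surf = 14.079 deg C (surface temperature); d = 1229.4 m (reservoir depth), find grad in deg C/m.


grad = (T_res - T_surf) / d * 1000
grad = (96.106 - 14.079) / 1229.4 * 1000
grad = 66.72116 deg C/km
Convert: 66.72116 deg C/km * 0.001 = 0.066721 deg C/m
grad = 0.066721 deg C/m


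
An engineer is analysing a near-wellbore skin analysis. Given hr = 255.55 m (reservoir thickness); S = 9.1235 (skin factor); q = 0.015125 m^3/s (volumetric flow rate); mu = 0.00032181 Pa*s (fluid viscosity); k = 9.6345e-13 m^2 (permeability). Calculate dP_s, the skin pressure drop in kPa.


dP_s = S * q * mu / (2*pi*k*hr) / 1000
dP_s = 9.1235 * 0.015125 * 0.00032181 / (2*pi*9.6345e-13*255.55) / 1000
dP_s = 28.706 kPa


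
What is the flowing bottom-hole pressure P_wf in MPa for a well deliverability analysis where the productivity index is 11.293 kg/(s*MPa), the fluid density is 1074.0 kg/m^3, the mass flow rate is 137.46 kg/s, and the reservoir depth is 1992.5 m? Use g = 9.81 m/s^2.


Step 1: P_i = rho*g*h/1e6 = 1074.0*9.81*1992.5/1e6 = 20.99286 MPa
Step 2: P_wf = P_i - mdot/PI = 20.99286 - 137.46/11.293 = 8.8207 MPa
P_wf = 8.8207 MPa


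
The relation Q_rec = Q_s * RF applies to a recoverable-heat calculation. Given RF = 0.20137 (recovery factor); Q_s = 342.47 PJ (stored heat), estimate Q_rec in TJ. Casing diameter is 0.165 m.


Q_rec = Q_s * RF
Q_rec = 342.47 * 0.20137
Q_rec = 68.96318 PJ
Convert: 68.96318 PJ * 1000.0 = 68963 TJ
Q_rec = 68963 TJ


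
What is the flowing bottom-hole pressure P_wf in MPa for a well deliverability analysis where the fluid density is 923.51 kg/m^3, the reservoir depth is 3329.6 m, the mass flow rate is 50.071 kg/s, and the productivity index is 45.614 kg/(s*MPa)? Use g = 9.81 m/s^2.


Step 1: P_i = rho*g*h/1e6 = 923.51*9.81*3329.6/1e6 = 30.16495 MPa
Step 2: P_wf = P_i - mdot/PI = 30.16495 - 50.071/45.614 = 29.067 MPa
P_wf = 29.067 MPa


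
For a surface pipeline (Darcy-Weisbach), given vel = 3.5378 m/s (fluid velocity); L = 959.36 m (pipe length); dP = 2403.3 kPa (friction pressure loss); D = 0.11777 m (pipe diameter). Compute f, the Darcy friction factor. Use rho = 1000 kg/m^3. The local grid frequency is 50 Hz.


f = dP*1000 / ((L/D)*(rho*vel^2/2))
f = 2403.3*1000 / ((959.36/0.11777)*(1000*3.5378^2/2))
f = 0.047144


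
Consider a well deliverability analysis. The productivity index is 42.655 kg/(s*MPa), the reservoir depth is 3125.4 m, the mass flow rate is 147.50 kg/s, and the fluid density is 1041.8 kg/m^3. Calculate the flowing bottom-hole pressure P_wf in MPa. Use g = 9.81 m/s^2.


Step 1: P_i = rho*g*h/1e6 = 1041.8*9.81*3125.4/1e6 = 31.94177 MPa
Step 2: P_wf = P_i - mdot/PI = 31.94177 - 147.5/42.655 = 28.484 MPa
P_wf = 28.484 MPa


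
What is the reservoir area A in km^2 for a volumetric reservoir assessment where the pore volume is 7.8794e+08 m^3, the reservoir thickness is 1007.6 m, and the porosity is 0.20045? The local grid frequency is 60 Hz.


A = Vp / (1e6 * hr * phi)
A = 7.8794e+08 / (1e6 * 1007.6 * 0.20045)
A = 3.9012 km^2


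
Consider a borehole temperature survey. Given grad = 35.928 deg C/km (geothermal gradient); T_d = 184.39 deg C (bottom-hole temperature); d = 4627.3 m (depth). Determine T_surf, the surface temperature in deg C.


T_surf = T_d - grad * d / 1000
T_surf = 184.39 - 35.928 * 4627.3 / 1000
T_surf = 18.140 deg C


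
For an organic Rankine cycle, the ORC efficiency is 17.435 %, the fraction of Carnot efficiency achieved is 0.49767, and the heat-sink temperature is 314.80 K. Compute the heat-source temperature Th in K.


Th = Tc / (1 - (eta_orc/100)/f)
Th = 314.80 / (1 - (17.435/100)/0.49767)
Th = 484.56 K


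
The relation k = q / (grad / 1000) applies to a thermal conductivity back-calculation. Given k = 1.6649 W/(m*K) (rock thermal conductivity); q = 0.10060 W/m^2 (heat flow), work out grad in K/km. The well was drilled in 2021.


grad = q / k * 1000
grad = 0.10060 / 1.6649 * 1000
grad = 60.42405 deg C/km
Convert: 60.42405 deg C/km * 1.0 = 60.424 K/km
grad = 60.424 K/km


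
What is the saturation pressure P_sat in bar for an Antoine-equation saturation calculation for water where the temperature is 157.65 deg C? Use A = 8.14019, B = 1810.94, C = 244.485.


P_sat = 10^(A - B/(C + T)) / 760 * 0.101325
P_sat = 10^(8.14019 - 1810.94/(244.485 + 157.65)) / 760 * 0.101325
P_sat = 0.5778026 MPa
Convert: 0.5778026 MPa * 10.0 = 5.7780 bar
P_sat = 5.7780 bar


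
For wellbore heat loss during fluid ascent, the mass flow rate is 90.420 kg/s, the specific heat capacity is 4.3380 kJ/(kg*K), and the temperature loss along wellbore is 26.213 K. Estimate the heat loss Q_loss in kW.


Q_loss = mdot * cp * dT
Q_loss = 90.420 * 4.3380 * 26.213
Q_loss = 10282 kW


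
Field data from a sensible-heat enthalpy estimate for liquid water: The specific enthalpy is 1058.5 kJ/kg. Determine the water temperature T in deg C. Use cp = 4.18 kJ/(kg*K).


T = h / cp
T = 1058.5 / 4.18
T = 253.23 deg C


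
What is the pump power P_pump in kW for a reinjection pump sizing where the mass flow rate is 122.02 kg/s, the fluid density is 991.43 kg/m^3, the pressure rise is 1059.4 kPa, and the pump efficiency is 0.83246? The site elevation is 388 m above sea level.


P_pump = mdot * dP / (rho * eta)
P_pump = 122.02 * 1059.4 / (991.43 * 0.83246)
P_pump = 156.63 kW


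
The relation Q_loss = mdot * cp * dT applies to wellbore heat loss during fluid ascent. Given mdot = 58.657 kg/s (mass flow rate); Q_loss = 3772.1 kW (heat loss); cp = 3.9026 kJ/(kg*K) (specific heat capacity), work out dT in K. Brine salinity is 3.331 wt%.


dT = Q_loss / (mdot * cp)
dT = 3772.1 / (58.657 * 3.9026)
dT = 16.478 K


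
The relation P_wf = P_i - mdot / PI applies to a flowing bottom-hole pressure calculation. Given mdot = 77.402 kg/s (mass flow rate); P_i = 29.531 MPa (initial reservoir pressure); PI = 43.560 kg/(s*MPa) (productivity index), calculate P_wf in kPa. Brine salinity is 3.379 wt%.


P_wf = P_i - mdot / PI
P_wf = 29.531 - 77.402 / 43.560
P_wf = 27.75409 MPa
Convert: 27.75409 MPa * 1000.0 = 27754 kPa
P_wf = 27754 kPa


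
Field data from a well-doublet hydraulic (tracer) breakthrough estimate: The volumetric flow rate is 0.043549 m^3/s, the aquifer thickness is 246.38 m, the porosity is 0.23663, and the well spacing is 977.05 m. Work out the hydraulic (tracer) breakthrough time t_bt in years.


t_bt = pi * hr * phi * L^2 / (3 * Qv) / (365.25*86400)
t_bt = pi * 246.38 * 0.23663 * 977.05^2 / (3 * 0.043549) / (365.25*86400)
t_bt = 42.409 years


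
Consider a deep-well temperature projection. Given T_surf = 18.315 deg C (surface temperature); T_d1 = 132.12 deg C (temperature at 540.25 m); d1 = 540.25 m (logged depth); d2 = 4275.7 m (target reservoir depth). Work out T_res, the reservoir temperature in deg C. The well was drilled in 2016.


Step 1: grad = (T_d1 - T_surf)/d1 * 1000 = (132.12 - 18.315)/540.25 * 1000 = 210.6525 deg C/km
Step 2: T_res = T_surf + grad*d2/1000 = 18.315 + 210.6525*4275.7/1000 = 919.00 deg C
T_res = 919.00 deg C


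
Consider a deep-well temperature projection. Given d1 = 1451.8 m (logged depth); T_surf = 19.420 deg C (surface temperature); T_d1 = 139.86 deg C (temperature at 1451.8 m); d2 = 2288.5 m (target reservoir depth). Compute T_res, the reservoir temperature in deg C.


Step 1: grad = (T_d1 - T_surf)/d1 * 1000 = (139.86 - 19.42)/1451.8 * 1000 = 82.95909 deg C/km
Step 2: T_res = T_surf + grad*d2/1000 = 19.42 + 82.95909*2288.5/1000 = 209.27 deg C
T_res = 209.27 deg C


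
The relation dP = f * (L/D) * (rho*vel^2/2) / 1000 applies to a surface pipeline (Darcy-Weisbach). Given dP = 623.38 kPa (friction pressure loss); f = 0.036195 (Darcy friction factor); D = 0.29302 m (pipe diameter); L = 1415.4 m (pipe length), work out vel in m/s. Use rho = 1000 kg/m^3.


vel = sqrt(dP*1000*2*D / (f*L*rho))
vel = sqrt(623.38*1000*2*0.29302 / (0.036195*1415.4*1000))
vel = 2.6704 m/s


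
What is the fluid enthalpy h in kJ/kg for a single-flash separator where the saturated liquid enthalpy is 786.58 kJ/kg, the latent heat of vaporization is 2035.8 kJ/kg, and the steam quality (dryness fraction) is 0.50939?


h = hf + x * hfg
h = 786.58 + 0.50939 * 2035.8
h = 1823.6 kJ/kg


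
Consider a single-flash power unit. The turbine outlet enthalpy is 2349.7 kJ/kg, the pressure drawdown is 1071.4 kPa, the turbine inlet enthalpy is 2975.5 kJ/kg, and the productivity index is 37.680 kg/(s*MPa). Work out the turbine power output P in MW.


Step 1: mdot = PI * dP / 1000 = 37.68 * 1071.4 / 1000 = 40.37035 kg/s
Step 2: P = mdot*(h_in - h_out)/1000 = 40.37035*(2975.5 - 2349.7)/1000 = 25.264 MW
P = 25.264 MW


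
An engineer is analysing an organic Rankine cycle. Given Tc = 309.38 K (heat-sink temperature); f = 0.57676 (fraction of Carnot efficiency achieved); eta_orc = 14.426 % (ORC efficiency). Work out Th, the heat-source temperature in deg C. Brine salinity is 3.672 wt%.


Th = Tc / (1 - (eta_orc/100)/f)
Th = 309.38 / (1 - (14.426/100)/0.57676)
Th = 412.5734 K
Convert to deg C: 412.5734 - 273.15 = 139.42 deg C
Th = 139.42 deg C


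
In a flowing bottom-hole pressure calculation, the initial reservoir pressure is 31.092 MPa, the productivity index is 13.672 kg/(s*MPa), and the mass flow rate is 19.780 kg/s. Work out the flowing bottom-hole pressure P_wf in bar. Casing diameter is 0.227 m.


P_wf = P_i - mdot / PI
P_wf = 31.092 - 19.780 / 13.672
P_wf = 29.64525 MPa
Convert: 29.64525 MPa * 10.0 = 296.45 bar
P_wf = 296.45 bar


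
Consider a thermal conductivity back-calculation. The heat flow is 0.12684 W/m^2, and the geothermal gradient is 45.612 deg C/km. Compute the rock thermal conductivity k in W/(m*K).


k = q / (grad / 1000)
k = 0.12684 / (45.612 / 1000)
k = 2.7808 W/(m*K)


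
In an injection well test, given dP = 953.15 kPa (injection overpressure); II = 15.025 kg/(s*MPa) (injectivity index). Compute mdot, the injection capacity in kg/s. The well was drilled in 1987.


mdot = II * dP / 1000
mdot = 15.025 * 953.15 / 1000
mdot = 14.321 kg/s


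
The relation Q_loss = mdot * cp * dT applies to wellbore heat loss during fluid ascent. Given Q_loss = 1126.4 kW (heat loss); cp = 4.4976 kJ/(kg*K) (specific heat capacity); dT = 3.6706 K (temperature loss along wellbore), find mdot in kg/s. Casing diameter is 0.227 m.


mdot = Q_loss / (cp * dT)
mdot = 1126.4 / (4.4976 * 3.6706)
mdot = 68.230 kg/s


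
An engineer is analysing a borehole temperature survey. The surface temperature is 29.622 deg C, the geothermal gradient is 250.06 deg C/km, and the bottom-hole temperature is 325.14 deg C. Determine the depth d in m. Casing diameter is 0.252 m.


d = (T_d - T_surf) / grad * 1000
d = (325.14 - 29.622) / 250.06 * 1000
d = 1181.8 m


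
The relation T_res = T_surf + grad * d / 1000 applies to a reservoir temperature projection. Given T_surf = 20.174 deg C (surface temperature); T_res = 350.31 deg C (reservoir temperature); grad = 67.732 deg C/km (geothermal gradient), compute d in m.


d = (T_res - T_surf) / grad * 1000
d = (350.31 - 20.174) / 67.732 * 1000
d = 4874.2 m


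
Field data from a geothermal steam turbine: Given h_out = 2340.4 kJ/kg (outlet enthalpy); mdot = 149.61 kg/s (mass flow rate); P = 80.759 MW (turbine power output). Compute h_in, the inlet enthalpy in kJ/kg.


h_in = h_out + P * 1000 / mdot
h_in = 2340.4 + 80.759 * 1000 / 149.61
h_in = 2880.2 kJ/kg


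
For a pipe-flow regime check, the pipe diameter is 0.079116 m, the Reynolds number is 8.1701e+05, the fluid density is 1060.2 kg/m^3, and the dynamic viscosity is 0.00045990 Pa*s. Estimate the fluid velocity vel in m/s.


vel = Re * mu / (rho * D)
vel = 8.1701e+05 * 0.00045990 / (1060.2 * 0.079116)
vel = 4.4796 m/s


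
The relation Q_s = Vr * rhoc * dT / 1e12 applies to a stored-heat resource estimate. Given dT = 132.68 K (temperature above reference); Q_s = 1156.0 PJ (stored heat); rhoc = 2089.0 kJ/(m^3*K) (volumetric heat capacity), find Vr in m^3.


Vr = Q_s * 1e12 / (rhoc * dT)
Vr = 1156.0 * 1e12 / (2089.0 * 132.68)
Vr = 4.1707e+09 m^3


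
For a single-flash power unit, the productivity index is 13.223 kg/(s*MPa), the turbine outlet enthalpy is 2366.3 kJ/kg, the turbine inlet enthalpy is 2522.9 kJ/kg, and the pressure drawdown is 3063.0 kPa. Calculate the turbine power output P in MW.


Step 1: mdot = PI * dP / 1000 = 13.223 * 3063.0 / 1000 = 40.50205 kg/s
Step 2: P = mdot*(h_in - h_out)/1000 = 40.50205*(2522.9 - 2366.3)/1000 = 6.3426 MW
P = 6.3426 MW


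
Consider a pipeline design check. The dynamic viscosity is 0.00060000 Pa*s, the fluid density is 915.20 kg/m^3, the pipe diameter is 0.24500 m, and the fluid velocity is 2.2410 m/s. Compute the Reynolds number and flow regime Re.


Step 1: Re = rho*vel*D/mu = 915.2*2.241*0.245/0.0006 = 8.3748e+05
Step 2: Re = 8.3748e+05 > 4000, so flow is turbulent.
Re = 8.3748e+05 (turbulent)


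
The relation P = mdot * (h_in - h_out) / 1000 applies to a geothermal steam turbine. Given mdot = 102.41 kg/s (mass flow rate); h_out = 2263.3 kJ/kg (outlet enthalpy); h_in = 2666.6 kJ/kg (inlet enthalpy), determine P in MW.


P = mdot * (h_in - h_out) / 1000
P = 102.41 * (2666.6 - 2263.3) / 1000
P = 41.302 MW


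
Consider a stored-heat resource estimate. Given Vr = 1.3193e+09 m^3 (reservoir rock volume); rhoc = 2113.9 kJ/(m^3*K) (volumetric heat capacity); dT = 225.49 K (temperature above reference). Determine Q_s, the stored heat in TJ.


Q_s = Vr * rhoc * dT / 1e12
Q_s = 1.3193e+09 * 2113.9 * 225.49 / 1e12
Q_s = 628.8619 PJ
Convert: 628.8619 PJ * 1000.0 = 6.2886e+05 TJ
Q_s = 6.2886e+05 TJ


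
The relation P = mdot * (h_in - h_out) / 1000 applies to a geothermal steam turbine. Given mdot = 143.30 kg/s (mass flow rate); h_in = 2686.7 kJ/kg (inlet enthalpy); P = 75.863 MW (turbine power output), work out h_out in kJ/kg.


h_out = h_in - P * 1000 / mdot
h_out = 2686.7 - 75.863 * 1000 / 143.30
h_out = 2157.3 kJ/kg


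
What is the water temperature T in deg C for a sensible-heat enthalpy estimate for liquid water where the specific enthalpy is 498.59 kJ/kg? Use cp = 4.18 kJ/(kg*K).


T = h / cp
T = 498.59 / 4.18
T = 119.28 deg C


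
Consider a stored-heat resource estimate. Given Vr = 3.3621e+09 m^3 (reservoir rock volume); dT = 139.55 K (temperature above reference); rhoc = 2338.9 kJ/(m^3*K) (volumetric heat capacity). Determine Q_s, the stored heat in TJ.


Q_s = Vr * rhoc * dT / 1e12
Q_s = 3.3621e+09 * 2338.9 * 139.55 / 1e12
Q_s = 1097.368 PJ
Convert: 1097.368 PJ * 1000.0 = 1.0974e+06 TJ
Q_s = 1.0974e+06 TJ


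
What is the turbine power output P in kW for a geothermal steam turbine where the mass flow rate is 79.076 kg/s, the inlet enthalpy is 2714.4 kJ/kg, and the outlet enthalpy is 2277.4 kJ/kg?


P = mdot * (h_in - h_out) / 1000
P = 79.076 * (2714.4 - 2277.4) / 1000
P = 34.55621 MW
Convert: 34.55621 MW * 1000.0 = 34556 kW
P = 34556 kW


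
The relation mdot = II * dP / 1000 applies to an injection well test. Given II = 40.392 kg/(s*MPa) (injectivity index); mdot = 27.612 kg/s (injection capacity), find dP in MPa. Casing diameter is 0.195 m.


dP = mdot * 1000 / II
dP = 27.612 * 1000 / 40.392
dP = 683.6007 kPa
Convert: 683.6007 kPa * 0.001 = 0.68360 MPa
dP = 0.68360 MPa


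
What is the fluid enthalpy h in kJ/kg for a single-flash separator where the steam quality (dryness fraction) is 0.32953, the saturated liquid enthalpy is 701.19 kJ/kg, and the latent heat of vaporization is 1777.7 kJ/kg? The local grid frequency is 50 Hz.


h = hf + x * hfg
h = 701.19 + 0.32953 * 1777.7
h = 1287.0 kJ/kg


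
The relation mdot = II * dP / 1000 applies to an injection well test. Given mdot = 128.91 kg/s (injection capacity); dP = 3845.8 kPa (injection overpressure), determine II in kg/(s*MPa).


II = mdot * 1000 / dP
II = 128.91 * 1000 / 3845.8
II = 33.520 kg/(s*MPa)


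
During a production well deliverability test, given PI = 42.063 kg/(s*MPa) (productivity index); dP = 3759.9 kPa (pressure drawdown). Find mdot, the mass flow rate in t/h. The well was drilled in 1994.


mdot = PI * dP / 1000
mdot = 42.063 * 3759.9 / 1000
mdot = 158.1527 kg/s
Convert: 158.1527 kg/s * 3.6 = 569.35 t/h
mdot = 569.35 t/h


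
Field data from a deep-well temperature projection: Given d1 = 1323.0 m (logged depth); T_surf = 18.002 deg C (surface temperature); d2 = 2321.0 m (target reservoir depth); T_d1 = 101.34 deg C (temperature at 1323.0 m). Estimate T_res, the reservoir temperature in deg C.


Step 1: grad = (T_d1 - T_surf)/d1 * 1000 = (101.34 - 18.002)/1323.0 * 1000 = 62.99169 deg C/km
Step 2: T_res = T_surf + grad*d2/1000 = 18.002 + 62.99169*2321.0/1000 = 164.21 deg C
T_res = 164.21 deg C


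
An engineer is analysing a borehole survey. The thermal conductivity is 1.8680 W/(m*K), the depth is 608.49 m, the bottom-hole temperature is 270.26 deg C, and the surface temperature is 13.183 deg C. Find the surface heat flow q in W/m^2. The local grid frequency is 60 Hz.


Step 1: grad = (T_d - T_surf)/d * 1000 = (270.26 - 13.183)/608.49 * 1000 = 422.4835 deg C/km
Step 2: q = k * grad / 1000 = 1.868 * 422.4835 / 1000 = 0.78920 W/m^2
q = 0.78920 W/m^2


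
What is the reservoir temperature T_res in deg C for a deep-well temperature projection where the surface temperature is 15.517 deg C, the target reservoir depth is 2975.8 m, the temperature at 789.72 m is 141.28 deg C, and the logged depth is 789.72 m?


Step 1: grad = (T_d1 - T_surf)/d1 * 1000 = (141.28 - 15.517)/789.72 * 1000 = 159.2501 deg C/km
Step 2: T_res = T_surf + grad*d2/1000 = 15.517 + 159.2501*2975.8/1000 = 489.41 deg C
T_res = 489.41 deg C


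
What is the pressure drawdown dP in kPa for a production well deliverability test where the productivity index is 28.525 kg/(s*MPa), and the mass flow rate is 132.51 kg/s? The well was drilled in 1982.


dP = mdot * 1000 / PI
dP = 132.51 * 1000 / 28.525
dP = 4645.4 kPa


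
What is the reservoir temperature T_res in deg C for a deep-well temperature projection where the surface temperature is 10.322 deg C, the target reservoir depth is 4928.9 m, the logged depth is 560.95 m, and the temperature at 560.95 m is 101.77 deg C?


Step 1: grad = (T_d1 - T_surf)/d1 * 1000 = (101.77 - 10.322)/560.95 * 1000 = 163.0234 deg C/km
Step 2: T_res = T_surf + grad*d2/1000 = 10.322 + 163.0234*4928.9/1000 = 813.85 deg C
T_res = 813.85 deg C


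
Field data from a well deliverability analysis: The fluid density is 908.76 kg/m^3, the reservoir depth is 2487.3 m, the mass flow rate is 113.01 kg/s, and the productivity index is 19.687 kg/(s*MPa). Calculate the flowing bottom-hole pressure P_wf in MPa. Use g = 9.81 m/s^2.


Step 1: P_i = rho*g*h/1e6 = 908.76*9.81*2487.3/1e6 = 22.17412 MPa
Step 2: P_wf = P_i - mdot/PI = 22.17412 - 113.01/19.687 = 16.434 MPa
P_wf = 16.434 MPa


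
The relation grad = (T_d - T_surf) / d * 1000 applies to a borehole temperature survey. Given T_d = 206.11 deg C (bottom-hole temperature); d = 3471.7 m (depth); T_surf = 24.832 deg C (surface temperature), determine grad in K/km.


grad = (T_d - T_surf) / d * 1000
grad = (206.11 - 24.832) / 3471.7 * 1000
grad = 52.21592 deg C/km
Convert: 52.21592 deg C/km * 1.0 = 52.216 K/km
grad = 52.216 K/km


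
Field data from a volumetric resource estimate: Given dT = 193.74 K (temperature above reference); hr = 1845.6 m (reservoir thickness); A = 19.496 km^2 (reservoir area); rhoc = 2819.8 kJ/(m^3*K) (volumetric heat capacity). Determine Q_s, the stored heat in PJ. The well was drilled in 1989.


Step 1: Vr = A*1e6*hr = 19.496*1e6*1845.6 = 3.598182e+10 m^3
Step 2: Q_s = Vr*rhoc*dT/1e12 = 3.598182e+10*2819.8*193.74/1e12 = 19657 PJ
Q_s = 19657 PJ


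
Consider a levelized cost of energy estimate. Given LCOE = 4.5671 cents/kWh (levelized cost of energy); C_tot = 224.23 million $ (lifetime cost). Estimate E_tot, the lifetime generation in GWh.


E_tot = C_tot / LCOE * 100
E_tot = 224.23 / 4.5671 * 100
E_tot = 4909.7 GWh


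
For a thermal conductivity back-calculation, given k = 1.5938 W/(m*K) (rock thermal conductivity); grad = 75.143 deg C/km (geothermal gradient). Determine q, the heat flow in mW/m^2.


q = k * grad / 1000
q = 1.5938 * 75.143 / 1000
q = 0.1197629 W/m^2
Convert: 0.1197629 W/m^2 * 1000.0 = 119.76 mW/m^2
q = 119.76 mW/m^2


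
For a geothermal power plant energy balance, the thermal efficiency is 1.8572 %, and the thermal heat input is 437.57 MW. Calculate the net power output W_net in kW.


W_net = eta / 100 * Q_in
W_net = 1.8572 / 100 * 437.57
W_net = 8.126550 MW
Convert: 8.126550 MW * 1000.0 = 8126.6 kW
W_net = 8126.6 kW


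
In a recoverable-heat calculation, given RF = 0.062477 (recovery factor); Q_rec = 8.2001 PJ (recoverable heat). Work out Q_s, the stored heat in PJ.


Q_s = Q_rec / RF
Q_s = 8.2001 / 0.062477
Q_s = 131.25 PJ
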